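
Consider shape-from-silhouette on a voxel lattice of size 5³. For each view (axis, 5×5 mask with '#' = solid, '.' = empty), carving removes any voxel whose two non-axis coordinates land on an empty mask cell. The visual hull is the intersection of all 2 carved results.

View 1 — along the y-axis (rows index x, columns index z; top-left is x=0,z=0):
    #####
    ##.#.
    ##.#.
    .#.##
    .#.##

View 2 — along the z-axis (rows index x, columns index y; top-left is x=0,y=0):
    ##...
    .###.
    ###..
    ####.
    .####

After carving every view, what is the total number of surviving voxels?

initial block: 5^3 = 125
after view 1 [y-axis, 17 of 25 cells solid] → remaining = 85
after view 2 [z-axis, 16 of 25 cells solid] → remaining = 52

remaining voxels: 52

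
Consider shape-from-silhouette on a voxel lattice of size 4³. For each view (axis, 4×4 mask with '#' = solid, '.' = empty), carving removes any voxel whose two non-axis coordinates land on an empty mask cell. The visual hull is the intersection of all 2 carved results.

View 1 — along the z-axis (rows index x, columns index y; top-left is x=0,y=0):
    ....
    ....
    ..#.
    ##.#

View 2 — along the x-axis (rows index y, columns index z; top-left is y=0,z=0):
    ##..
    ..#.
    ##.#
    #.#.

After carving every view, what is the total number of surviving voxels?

start: 4×4×4 = 64 voxels
  1. axis=2 (XY plane), |mask|=4  ⇒  voxels=16
  2. axis=0 (YZ plane), |mask|=8  ⇒  voxels=8

remaining voxels: 8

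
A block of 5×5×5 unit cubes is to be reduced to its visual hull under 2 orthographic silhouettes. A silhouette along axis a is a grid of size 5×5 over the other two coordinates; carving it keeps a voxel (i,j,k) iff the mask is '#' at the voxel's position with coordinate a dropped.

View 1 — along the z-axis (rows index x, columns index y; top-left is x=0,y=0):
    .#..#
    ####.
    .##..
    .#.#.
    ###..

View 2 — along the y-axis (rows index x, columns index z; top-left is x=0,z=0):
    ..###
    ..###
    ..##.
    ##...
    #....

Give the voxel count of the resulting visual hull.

start: 5×5×5 = 125 voxels
V1 z: intersect with XY mask (13 set) -- 65 left
V2 y: intersect with XZ mask (11 set) -- 29 left

|visual hull| = 29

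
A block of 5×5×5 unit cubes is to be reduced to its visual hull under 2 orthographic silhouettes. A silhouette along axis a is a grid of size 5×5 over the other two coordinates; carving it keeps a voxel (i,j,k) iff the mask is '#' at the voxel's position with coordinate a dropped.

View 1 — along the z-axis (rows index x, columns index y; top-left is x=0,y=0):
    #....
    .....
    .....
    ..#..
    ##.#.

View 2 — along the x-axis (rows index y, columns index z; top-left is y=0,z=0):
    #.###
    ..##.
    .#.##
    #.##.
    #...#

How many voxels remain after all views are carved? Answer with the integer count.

voxel count = 16

start: 5×5×5 = 125 voxels
  1. axis=2 (XY plane), |mask|=5  ⇒  voxels=25
  2. axis=0 (YZ plane), |mask|=14  ⇒  voxels=16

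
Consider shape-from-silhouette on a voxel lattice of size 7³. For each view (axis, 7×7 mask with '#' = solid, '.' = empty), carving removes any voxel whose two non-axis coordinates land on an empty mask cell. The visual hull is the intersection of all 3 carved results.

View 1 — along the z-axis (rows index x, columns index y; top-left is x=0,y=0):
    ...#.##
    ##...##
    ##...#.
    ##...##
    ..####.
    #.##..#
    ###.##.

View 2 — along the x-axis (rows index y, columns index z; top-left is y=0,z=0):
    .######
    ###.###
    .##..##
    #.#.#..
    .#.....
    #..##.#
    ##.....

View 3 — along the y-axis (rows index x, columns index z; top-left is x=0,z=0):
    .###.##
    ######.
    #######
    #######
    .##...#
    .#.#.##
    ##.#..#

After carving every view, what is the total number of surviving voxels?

before carving: 343 voxels (7×7×7)
  1. axis=2 (XY plane), |mask|=27  ⇒  voxels=189
  2. axis=0 (YZ plane), |mask|=26  ⇒  voxels=109
  3. axis=1 (XZ plane), |mask|=36  ⇒  voxels=79

|visual hull| = 79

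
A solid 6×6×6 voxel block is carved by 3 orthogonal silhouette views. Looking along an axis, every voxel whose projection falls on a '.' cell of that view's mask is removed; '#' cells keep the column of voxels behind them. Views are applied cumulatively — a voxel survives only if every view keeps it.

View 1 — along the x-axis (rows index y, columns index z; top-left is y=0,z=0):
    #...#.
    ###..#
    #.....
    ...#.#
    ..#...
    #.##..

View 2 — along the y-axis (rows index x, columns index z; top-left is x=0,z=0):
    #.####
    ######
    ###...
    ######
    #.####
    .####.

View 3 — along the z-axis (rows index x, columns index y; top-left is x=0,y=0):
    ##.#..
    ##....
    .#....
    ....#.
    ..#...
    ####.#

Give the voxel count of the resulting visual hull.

|visual hull| = 24

before carving: 216 voxels (6×6×6)
[1] x-view keeps 13 columns → grid now 78
[2] y-view keeps 29 columns → grid now 65
[3] z-view keeps 13 columns → grid now 24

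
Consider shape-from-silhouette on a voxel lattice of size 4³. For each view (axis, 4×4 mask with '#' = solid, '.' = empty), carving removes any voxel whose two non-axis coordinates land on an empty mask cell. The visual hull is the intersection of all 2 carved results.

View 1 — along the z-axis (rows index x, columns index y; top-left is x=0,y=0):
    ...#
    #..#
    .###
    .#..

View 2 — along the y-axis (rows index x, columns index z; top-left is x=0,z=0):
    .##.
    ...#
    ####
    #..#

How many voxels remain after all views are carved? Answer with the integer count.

initial block: 4^3 = 64
carve view 1 (along z, XY-mask fill 7/16): 28 voxels remain
carve view 2 (along y, XZ-mask fill 9/16): 18 voxels remain

voxel count = 18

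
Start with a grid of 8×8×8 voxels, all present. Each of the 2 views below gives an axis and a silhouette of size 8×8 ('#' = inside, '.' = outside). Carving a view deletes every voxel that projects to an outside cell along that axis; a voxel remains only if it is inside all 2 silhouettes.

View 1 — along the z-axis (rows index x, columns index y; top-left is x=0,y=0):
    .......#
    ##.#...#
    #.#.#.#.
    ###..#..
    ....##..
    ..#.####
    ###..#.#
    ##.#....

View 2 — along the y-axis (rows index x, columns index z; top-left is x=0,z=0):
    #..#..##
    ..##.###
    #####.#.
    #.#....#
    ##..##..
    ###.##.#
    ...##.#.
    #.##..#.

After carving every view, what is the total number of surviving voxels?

voxel count = 125

initial block: 8^3 = 512
  1. axis=2 (XY plane), |mask|=28  ⇒  voxels=224
  2. axis=1 (XZ plane), |mask|=35  ⇒  voxels=125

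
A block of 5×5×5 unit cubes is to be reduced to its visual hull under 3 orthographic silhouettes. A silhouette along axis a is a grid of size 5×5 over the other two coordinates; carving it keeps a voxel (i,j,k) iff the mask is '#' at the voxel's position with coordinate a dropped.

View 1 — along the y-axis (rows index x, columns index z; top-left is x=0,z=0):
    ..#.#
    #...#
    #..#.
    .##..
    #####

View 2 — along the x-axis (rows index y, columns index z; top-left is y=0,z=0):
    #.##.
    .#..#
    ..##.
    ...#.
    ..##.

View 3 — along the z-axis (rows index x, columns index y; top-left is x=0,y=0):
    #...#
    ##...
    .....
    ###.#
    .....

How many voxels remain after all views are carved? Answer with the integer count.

|visual hull| = 8

initial block: 5^3 = 125
carve view 1 (along y, XZ-mask fill 13/25): 65 voxels remain
carve view 2 (along x, YZ-mask fill 10/25): 25 voxels remain
carve view 3 (along z, XY-mask fill 8/25): 8 voxels remain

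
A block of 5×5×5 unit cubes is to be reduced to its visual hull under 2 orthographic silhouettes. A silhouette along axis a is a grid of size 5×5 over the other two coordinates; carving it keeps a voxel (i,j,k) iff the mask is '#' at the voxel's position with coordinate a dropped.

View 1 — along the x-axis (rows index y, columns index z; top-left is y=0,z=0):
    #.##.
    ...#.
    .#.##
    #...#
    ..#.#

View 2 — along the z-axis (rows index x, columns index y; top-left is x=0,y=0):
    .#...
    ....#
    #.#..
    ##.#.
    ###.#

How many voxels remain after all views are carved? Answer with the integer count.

start: 5×5×5 = 125 voxels
after view 1 [x-axis, 11 of 25 cells solid] → remaining = 55
after view 2 [z-axis, 11 of 25 cells solid] → remaining = 24

remaining voxels: 24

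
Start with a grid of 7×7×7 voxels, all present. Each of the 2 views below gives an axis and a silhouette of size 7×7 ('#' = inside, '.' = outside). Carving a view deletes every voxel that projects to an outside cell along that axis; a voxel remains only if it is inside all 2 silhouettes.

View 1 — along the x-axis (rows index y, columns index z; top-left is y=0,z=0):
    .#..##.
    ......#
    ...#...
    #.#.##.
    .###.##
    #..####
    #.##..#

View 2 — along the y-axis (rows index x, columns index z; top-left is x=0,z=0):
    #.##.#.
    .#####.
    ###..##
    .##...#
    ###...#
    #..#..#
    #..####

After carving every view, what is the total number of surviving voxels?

voxel count = 96

full grid |V| = 343
step 1: project along x, AND mask (23/49) → |grid| = 161
step 2: project along y, AND mask (29/49) → |grid| = 96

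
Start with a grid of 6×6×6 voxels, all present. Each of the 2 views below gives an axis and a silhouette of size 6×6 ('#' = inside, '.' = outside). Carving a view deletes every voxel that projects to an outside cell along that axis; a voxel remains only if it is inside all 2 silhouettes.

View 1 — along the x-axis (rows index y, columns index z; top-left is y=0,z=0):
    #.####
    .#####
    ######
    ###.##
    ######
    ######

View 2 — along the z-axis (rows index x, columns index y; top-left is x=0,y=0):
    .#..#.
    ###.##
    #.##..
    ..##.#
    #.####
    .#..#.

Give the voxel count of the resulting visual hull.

initial block: 6^3 = 216
[1] x-view keeps 33 columns → grid now 198
[2] z-view keeps 20 columns → grid now 111

voxel count = 111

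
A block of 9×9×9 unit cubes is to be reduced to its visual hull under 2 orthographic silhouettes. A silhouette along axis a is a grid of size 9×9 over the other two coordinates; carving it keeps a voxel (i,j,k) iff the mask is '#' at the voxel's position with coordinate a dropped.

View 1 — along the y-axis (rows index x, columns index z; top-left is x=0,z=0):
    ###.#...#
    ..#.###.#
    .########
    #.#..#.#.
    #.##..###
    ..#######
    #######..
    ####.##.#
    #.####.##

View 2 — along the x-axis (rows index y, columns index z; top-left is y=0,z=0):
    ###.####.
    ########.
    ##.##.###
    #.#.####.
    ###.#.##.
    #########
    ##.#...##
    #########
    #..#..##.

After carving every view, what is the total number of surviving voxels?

initial block: 9^3 = 729
carve view 1 (along y, XZ-mask fill 56/81): 504 voxels remain
carve view 2 (along x, YZ-mask fill 61/81): 370 voxels remain

voxel count = 370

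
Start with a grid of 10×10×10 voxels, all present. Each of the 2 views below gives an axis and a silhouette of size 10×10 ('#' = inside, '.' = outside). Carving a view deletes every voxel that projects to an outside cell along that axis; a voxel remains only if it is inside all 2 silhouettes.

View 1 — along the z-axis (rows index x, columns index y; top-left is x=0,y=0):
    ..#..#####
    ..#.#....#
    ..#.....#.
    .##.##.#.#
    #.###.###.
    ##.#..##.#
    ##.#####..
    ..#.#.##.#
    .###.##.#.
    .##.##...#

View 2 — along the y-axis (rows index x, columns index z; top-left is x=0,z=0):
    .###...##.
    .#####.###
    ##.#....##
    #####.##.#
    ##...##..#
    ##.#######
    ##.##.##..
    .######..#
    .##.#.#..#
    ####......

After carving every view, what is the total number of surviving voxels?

remaining voxels: 328

full grid |V| = 1000
  1. axis=2 (XY plane), |mask|=53  ⇒  voxels=530
  2. axis=1 (XZ plane), |mask|=62  ⇒  voxels=328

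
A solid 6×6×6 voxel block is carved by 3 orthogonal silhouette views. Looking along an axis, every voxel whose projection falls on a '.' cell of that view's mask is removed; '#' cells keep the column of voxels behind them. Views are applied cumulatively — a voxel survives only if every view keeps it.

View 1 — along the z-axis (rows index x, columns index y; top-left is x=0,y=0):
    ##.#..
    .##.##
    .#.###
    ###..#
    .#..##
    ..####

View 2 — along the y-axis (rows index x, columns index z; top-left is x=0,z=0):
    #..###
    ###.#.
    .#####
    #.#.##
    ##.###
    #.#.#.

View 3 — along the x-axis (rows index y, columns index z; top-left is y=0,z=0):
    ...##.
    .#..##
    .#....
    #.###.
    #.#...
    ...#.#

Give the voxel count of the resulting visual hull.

start: 6×6×6 = 216 voxels
after view 1 [z-axis, 22 of 36 cells solid] → remaining = 132
after view 2 [y-axis, 25 of 36 cells solid] → remaining = 91
after view 3 [x-axis, 14 of 36 cells solid] → remaining = 36

36 voxels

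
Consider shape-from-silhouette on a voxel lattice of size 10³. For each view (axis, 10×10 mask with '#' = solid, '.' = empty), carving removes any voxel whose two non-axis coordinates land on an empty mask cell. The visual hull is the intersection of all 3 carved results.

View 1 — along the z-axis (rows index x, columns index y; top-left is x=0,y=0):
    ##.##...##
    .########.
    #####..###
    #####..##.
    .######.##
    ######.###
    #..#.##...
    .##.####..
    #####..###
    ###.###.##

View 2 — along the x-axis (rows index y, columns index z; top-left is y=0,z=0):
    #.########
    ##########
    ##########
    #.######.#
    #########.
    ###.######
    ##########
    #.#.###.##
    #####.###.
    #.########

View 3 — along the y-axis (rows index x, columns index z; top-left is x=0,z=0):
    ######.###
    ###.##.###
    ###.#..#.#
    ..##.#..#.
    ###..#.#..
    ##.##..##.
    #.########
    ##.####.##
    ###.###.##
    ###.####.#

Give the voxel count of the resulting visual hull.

full grid |V| = 1000
  1. axis=2 (XY plane), |mask|=72  ⇒  voxels=720
  2. axis=0 (YZ plane), |mask|=89  ⇒  voxels=642
  3. axis=1 (XZ plane), |mask|=71  ⇒  voxels=446

remaining voxels: 446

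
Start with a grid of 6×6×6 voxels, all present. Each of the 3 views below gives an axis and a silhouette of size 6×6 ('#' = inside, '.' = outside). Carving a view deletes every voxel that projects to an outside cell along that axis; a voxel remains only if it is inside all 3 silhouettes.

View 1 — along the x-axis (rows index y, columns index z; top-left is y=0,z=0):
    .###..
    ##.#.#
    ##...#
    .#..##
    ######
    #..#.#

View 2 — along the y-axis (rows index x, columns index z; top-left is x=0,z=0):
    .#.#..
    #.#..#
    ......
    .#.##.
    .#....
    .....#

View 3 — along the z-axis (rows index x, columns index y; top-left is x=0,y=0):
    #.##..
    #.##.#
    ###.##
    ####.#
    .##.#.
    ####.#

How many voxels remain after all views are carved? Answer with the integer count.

remaining voxels: 25

full grid |V| = 216
  1. axis=0 (YZ plane), |mask|=22  ⇒  voxels=132
  2. axis=1 (XZ plane), |mask|=10  ⇒  voxels=41
  3. axis=2 (XY plane), |mask|=25  ⇒  voxels=25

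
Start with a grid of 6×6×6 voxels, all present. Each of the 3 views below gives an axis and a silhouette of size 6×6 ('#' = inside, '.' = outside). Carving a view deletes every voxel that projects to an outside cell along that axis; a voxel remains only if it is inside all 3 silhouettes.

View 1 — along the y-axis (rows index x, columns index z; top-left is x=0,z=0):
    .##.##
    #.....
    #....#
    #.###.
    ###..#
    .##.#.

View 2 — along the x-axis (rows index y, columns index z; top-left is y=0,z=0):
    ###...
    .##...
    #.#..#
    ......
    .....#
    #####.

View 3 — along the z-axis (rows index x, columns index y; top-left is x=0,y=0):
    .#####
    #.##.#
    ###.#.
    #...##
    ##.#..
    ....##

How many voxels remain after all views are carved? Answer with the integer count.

|visual hull| = 29

full grid |V| = 216
[1] y-view keeps 18 columns → grid now 108
[2] x-view keeps 14 columns → grid now 47
[3] z-view keeps 21 columns → grid now 29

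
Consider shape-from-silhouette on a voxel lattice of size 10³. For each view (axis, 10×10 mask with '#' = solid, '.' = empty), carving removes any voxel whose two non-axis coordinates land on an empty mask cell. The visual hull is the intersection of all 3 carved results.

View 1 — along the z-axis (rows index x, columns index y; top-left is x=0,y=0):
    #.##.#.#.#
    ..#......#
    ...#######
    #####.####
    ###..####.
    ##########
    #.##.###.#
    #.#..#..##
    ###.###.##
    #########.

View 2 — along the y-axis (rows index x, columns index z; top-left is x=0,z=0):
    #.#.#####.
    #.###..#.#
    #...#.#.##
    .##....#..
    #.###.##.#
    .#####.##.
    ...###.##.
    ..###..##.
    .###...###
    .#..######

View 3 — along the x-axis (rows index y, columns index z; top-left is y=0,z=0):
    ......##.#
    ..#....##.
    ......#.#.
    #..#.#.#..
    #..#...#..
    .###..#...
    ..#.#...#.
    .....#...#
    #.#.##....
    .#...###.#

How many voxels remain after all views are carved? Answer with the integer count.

remaining voxels: 125

initial block: 10^3 = 1000
[1] z-view keeps 70 columns → grid now 700
[2] y-view keeps 58 columns → grid now 406
[3] x-view keeps 33 columns → grid now 125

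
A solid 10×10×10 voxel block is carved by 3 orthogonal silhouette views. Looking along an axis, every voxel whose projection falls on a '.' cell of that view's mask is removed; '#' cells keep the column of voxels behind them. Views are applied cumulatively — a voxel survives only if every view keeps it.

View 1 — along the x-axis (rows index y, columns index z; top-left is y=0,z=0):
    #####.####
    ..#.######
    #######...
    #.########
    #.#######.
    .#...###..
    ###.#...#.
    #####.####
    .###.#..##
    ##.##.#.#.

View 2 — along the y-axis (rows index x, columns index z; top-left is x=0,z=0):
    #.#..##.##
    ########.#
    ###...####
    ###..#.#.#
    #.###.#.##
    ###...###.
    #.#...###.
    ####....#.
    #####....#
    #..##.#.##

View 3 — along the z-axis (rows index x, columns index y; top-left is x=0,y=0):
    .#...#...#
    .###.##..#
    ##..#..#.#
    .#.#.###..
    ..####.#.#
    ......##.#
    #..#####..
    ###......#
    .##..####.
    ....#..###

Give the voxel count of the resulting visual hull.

before carving: 1000 voxels (10×10×10)
V1 x: intersect with YZ mask (70 set) -- 700 left
V2 y: intersect with XZ mask (63 set) -- 446 left
V3 z: intersect with XY mask (48 set) -- 219 left

219 voxels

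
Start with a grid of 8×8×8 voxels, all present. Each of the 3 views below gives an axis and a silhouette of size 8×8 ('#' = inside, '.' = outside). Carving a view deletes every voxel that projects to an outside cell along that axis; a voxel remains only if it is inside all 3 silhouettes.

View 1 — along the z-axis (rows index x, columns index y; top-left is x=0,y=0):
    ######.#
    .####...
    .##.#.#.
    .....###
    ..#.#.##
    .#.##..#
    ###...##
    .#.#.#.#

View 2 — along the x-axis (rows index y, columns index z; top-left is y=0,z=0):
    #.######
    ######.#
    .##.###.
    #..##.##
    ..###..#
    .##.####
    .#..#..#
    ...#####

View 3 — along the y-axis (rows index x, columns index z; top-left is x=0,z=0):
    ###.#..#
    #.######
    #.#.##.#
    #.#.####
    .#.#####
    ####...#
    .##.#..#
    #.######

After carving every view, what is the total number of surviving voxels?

before carving: 512 voxels (8×8×8)
V1 z: intersect with XY mask (35 set) -- 280 left
V2 x: intersect with YZ mask (42 set) -- 181 left
V3 y: intersect with XZ mask (45 set) -- 131 left

voxel count = 131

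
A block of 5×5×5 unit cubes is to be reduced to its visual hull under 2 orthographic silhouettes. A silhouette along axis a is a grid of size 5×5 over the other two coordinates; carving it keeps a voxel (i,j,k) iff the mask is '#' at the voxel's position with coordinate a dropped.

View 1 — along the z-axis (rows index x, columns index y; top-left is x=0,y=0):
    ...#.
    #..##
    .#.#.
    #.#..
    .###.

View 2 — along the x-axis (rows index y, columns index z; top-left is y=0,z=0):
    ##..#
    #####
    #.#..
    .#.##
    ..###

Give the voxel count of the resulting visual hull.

initial block: 5^3 = 125
[1] z-view keeps 11 columns → grid now 55
[2] x-view keeps 16 columns → grid now 35

remaining voxels: 35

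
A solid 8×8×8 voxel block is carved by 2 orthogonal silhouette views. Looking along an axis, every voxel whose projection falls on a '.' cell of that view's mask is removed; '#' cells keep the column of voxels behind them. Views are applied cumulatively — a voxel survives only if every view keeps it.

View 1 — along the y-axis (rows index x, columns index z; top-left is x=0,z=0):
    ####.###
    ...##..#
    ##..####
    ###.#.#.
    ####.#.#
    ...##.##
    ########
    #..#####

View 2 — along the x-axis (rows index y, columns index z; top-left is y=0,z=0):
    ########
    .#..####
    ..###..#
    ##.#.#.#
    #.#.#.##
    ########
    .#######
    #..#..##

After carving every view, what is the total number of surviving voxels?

start: 8×8×8 = 512 voxels
[1] y-view keeps 45 columns → grid now 360
[2] x-view keeps 46 columns → grid now 264

voxel count = 264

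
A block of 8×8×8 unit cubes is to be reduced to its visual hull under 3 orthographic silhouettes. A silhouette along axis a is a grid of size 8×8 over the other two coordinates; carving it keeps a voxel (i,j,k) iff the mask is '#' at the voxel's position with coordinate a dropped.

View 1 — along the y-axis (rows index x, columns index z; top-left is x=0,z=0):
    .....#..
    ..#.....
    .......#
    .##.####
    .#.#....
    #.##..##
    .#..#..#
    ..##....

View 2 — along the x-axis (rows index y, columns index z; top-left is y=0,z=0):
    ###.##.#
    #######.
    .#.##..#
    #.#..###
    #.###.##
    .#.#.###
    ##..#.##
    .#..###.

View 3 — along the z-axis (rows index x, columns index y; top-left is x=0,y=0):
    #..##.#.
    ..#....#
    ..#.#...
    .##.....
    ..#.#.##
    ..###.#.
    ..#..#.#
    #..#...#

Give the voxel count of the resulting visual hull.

voxel count = 40

start: 8×8×8 = 512 voxels
V1 y: intersect with XZ mask (21 set) -- 168 left
V2 x: intersect with YZ mask (42 set) -- 109 left
V3 z: intersect with XY mask (24 set) -- 40 left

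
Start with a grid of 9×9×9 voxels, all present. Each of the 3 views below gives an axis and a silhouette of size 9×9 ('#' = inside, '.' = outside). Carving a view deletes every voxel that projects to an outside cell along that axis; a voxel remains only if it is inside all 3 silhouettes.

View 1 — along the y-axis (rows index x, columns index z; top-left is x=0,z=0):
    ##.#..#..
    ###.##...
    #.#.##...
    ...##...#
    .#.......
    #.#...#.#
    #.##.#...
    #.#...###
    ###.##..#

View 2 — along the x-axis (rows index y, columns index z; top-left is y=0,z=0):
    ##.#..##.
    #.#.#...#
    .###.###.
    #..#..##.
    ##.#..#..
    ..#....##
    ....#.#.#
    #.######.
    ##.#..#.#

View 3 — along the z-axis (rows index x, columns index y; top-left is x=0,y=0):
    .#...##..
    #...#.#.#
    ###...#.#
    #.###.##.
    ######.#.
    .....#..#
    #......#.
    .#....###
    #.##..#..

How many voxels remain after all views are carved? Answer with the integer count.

remaining voxels: 59

start: 9×9×9 = 729 voxels
  1. axis=1 (XZ plane), |mask|=36  ⇒  voxels=324
  2. axis=0 (YZ plane), |mask|=41  ⇒  voxels=162
  3. axis=2 (XY plane), |mask|=37  ⇒  voxels=59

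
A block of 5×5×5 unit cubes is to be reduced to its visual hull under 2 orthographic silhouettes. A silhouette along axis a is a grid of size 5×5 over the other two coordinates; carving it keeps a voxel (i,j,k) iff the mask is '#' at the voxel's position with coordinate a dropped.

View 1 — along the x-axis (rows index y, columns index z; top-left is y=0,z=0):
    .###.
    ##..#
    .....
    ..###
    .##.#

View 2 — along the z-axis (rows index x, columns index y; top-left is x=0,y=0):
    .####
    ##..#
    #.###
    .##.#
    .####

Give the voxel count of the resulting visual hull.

initial block: 5^3 = 125
[1] x-view keeps 12 columns → grid now 60
[2] z-view keeps 18 columns → grid now 42

remaining voxels: 42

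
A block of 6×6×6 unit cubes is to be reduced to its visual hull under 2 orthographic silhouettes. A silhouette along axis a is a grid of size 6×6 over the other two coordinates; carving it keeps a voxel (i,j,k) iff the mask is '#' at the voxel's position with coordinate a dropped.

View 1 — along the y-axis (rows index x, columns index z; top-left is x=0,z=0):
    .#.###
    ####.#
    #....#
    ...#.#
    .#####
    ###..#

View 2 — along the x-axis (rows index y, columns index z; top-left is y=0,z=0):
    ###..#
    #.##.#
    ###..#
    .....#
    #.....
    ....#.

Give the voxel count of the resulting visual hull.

59 voxels

start: 6×6×6 = 216 voxels
after view 1 [y-axis, 22 of 36 cells solid] → remaining = 132
after view 2 [x-axis, 15 of 36 cells solid] → remaining = 59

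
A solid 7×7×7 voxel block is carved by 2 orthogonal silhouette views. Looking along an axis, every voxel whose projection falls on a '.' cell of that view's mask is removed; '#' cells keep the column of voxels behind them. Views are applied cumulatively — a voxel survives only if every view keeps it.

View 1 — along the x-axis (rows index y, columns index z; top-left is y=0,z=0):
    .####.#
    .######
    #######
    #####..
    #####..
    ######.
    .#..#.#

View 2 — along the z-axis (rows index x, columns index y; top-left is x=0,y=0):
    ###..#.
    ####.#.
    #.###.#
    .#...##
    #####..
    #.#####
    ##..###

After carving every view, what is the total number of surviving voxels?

|visual hull| = 177

before carving: 343 voxels (7×7×7)
carve view 1 (along x, YZ-mask fill 37/49): 259 voxels remain
carve view 2 (along z, XY-mask fill 33/49): 177 voxels remain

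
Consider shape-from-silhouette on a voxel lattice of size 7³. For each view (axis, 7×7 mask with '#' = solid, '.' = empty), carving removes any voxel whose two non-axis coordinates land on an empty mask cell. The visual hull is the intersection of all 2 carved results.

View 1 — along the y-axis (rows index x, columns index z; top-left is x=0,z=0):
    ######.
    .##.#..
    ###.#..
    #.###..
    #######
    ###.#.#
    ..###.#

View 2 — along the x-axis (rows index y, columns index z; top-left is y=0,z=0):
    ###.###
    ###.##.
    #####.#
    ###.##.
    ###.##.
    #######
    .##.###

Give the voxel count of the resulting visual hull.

|visual hull| = 195

full grid |V| = 343
[1] y-view keeps 33 columns → grid now 231
[2] x-view keeps 39 columns → grid now 195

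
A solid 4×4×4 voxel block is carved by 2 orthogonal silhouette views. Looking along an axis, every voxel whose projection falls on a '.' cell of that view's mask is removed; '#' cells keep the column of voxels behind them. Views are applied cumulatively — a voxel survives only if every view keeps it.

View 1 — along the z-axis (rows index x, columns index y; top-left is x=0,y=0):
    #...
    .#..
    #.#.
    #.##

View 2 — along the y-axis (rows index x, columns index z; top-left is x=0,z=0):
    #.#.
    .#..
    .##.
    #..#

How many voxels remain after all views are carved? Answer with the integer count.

13 voxels

before carving: 64 voxels (4×4×4)
[1] z-view keeps 7 columns → grid now 28
[2] y-view keeps 7 columns → grid now 13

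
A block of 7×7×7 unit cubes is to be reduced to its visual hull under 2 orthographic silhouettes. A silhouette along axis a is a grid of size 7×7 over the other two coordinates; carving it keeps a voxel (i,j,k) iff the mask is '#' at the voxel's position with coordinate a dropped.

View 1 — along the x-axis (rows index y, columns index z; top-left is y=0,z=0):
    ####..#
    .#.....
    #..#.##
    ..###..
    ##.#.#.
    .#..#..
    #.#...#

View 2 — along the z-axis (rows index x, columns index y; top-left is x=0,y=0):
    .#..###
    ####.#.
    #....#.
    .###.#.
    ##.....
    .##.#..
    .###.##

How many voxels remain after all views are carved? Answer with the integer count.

initial block: 7^3 = 343
after view 1 [x-axis, 22 of 49 cells solid] → remaining = 154
after view 2 [z-axis, 25 of 49 cells solid] → remaining = 70

voxel count = 70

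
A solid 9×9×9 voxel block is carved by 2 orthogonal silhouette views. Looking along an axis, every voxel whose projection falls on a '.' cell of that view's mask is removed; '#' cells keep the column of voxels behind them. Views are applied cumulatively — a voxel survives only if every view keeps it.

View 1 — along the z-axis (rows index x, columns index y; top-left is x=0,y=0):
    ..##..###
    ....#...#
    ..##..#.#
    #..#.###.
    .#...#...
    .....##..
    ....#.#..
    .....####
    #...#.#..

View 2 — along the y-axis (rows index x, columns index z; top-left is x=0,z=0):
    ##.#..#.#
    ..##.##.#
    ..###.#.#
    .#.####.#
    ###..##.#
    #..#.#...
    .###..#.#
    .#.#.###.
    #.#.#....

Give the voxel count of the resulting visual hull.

full grid |V| = 729
  1. axis=2 (XY plane), |mask|=29  ⇒  voxels=261
  2. axis=1 (XZ plane), |mask|=43  ⇒  voxels=142

voxel count = 142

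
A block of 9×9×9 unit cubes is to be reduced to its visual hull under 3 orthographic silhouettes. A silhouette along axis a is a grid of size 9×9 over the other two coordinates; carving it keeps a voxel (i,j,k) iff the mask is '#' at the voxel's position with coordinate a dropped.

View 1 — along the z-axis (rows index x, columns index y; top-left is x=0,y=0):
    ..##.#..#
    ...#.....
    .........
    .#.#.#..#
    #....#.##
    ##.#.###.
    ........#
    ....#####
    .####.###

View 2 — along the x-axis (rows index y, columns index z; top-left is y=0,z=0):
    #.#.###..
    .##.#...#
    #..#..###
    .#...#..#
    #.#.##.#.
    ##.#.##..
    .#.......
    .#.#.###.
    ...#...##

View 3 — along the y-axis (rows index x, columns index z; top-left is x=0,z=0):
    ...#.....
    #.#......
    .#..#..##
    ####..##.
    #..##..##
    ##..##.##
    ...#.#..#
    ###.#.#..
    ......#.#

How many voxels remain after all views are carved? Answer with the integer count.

full grid |V| = 729
V1 z: intersect with XY mask (32 set) -- 288 left
V2 x: intersect with YZ mask (36 set) -- 123 left
V3 y: intersect with XZ mask (34 set) -- 54 left

voxel count = 54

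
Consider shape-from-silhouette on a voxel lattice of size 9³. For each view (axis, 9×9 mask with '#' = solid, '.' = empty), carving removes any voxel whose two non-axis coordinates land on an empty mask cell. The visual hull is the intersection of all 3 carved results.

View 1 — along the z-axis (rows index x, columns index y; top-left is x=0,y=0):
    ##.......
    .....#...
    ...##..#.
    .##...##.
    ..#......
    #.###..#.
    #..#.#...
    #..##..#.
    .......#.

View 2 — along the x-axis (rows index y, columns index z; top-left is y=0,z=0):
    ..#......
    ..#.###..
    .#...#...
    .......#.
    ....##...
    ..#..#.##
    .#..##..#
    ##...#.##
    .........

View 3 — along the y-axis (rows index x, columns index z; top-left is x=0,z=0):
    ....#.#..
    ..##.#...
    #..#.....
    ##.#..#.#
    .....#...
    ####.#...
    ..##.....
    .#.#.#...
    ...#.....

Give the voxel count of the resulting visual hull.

initial block: 9^3 = 729
[1] z-view keeps 24 columns → grid now 216
[2] x-view keeps 23 columns → grid now 65
[3] y-view keeps 24 columns → grid now 25

voxel count = 25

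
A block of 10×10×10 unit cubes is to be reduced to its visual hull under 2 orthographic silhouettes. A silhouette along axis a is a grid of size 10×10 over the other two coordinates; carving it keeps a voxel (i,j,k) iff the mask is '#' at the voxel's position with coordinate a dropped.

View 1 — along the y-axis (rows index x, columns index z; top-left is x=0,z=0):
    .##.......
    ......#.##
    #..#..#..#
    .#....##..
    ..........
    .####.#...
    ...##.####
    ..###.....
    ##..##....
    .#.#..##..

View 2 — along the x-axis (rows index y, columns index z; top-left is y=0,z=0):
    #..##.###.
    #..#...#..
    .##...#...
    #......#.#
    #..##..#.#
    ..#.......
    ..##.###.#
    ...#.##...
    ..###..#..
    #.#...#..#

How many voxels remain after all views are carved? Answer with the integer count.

|visual hull| = 136

initial block: 10^3 = 1000
V1 y: intersect with XZ mask (34 set) -- 340 left
V2 x: intersect with YZ mask (38 set) -- 136 left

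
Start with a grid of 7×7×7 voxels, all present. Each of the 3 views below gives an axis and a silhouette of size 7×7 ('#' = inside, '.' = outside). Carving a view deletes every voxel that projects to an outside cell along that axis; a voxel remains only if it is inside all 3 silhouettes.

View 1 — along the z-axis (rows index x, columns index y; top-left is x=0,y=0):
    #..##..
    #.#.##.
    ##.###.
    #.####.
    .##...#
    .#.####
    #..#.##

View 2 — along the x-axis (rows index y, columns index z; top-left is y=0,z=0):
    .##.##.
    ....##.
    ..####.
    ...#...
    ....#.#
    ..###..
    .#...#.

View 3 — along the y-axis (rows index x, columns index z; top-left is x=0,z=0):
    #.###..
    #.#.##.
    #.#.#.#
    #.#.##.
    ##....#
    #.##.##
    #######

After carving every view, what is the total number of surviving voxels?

initial block: 7^3 = 343
after view 1 [z-axis, 29 of 49 cells solid] → remaining = 203
after view 2 [x-axis, 18 of 49 cells solid] → remaining = 74
after view 3 [y-axis, 31 of 49 cells solid] → remaining = 46

46 voxels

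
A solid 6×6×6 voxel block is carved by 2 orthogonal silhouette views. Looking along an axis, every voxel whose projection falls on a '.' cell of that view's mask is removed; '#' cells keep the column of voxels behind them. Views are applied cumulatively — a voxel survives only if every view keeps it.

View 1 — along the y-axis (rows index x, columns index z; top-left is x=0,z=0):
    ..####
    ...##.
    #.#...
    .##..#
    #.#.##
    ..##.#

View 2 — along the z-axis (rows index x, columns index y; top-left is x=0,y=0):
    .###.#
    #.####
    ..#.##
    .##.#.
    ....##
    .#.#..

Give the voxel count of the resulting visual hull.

remaining voxels: 55

start: 6×6×6 = 216 voxels
carve view 1 (along y, XZ-mask fill 18/36): 108 voxels remain
carve view 2 (along z, XY-mask fill 19/36): 55 voxels remain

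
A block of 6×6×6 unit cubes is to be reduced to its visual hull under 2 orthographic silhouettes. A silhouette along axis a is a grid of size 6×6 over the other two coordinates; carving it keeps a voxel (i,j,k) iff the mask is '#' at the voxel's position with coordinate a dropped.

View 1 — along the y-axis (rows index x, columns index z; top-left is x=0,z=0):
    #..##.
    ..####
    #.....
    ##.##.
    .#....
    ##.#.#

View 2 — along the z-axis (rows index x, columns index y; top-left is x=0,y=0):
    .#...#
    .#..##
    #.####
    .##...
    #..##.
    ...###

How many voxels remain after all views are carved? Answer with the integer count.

before carving: 216 voxels (6×6×6)
V1 y: intersect with XZ mask (17 set) -- 102 left
V2 z: intersect with XY mask (18 set) -- 46 left

46 voxels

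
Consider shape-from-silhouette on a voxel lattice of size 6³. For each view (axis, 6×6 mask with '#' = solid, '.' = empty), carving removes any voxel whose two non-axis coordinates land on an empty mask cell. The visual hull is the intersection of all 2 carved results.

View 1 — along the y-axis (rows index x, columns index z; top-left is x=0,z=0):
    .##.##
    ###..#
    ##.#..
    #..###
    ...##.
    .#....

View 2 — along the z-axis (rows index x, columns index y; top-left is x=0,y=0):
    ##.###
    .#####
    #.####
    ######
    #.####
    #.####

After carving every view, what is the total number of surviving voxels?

voxel count = 94

before carving: 216 voxels (6×6×6)
  1. axis=1 (XZ plane), |mask|=18  ⇒  voxels=108
  2. axis=2 (XY plane), |mask|=31  ⇒  voxels=94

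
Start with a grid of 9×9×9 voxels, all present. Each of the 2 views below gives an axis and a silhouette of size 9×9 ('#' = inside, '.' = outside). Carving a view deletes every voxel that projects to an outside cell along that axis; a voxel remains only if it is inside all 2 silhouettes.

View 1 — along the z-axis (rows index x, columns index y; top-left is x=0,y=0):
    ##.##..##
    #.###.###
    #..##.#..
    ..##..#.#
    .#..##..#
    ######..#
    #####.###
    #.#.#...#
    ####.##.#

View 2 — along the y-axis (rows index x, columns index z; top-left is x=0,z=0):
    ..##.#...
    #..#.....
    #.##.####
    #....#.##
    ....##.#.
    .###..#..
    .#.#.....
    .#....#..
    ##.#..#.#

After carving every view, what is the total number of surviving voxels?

remaining voxels: 175

full grid |V| = 729
step 1: project along z, AND mask (51/81) → |grid| = 459
step 2: project along y, AND mask (32/81) → |grid| = 175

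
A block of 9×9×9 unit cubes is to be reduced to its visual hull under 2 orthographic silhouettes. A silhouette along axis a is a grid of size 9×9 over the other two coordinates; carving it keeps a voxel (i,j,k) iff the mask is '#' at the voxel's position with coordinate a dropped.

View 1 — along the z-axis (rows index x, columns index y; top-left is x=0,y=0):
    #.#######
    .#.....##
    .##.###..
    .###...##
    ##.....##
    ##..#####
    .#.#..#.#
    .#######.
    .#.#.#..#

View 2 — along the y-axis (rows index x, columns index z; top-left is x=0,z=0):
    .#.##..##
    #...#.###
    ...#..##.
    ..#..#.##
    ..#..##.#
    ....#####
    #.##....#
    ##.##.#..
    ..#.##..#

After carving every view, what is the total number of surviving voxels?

208 voxels

initial block: 9^3 = 729
after view 1 [z-axis, 47 of 81 cells solid] → remaining = 423
after view 2 [y-axis, 39 of 81 cells solid] → remaining = 208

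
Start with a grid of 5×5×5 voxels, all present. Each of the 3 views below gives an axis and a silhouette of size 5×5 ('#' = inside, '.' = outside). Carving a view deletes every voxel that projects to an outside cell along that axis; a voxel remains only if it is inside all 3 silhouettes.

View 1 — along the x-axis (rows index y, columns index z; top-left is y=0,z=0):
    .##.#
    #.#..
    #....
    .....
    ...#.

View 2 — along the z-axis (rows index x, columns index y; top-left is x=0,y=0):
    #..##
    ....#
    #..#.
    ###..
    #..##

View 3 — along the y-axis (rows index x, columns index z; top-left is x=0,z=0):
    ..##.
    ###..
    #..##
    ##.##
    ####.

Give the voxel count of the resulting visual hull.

before carving: 125 voxels (5×5×5)
carve view 1 (along x, YZ-mask fill 7/25): 35 voxels remain
carve view 2 (along z, XY-mask fill 12/25): 18 voxels remain
carve view 3 (along y, XZ-mask fill 16/25): 10 voxels remain

voxel count = 10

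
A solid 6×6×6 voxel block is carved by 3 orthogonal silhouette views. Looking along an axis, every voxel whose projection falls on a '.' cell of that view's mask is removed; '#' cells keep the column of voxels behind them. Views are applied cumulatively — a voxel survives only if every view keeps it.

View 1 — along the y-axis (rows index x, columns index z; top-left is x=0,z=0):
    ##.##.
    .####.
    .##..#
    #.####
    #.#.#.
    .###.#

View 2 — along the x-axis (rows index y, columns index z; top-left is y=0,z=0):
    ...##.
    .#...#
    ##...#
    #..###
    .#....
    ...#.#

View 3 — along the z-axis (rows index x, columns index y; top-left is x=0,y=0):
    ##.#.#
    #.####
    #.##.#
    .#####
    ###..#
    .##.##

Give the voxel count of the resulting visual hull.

initial block: 6^3 = 216
[1] y-view keeps 23 columns → grid now 138
[2] x-view keeps 14 columns → grid now 50
[3] z-view keeps 26 columns → grid now 36

voxel count = 36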